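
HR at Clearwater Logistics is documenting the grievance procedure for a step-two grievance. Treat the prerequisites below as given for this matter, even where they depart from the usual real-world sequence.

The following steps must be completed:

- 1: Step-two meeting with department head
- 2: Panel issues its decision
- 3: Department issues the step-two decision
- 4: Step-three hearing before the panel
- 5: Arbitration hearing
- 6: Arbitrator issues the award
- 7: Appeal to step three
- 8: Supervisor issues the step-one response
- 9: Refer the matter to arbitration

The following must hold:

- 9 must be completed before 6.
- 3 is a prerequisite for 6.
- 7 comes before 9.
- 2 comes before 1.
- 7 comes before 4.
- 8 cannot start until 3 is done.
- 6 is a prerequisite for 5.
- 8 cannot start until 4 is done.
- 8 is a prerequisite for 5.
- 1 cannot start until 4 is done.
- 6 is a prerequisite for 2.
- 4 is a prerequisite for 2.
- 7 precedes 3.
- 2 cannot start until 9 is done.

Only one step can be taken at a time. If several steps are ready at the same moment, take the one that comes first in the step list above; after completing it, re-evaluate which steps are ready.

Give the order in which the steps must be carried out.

7 has no prerequisites → 7 first.
3, 4 and 9 are all available; 3 is listed earlier → 3.
Ready: 4 and 9. 4 is listed earlier → 4.
8 now also ready, so the ready set is {8, 9}; 8 is listed earlier → 8.
9 needed 7, now all done → 9.
6 is the only step now ready → 6.
Now 2 and 5 have their prerequisites met. 2 is listed earlier, so 2 next.
Now 1 and 5 have their prerequisites met. 1 is listed earlier, so 1 next.
5 needed 6 and 8, now all done → 5.

7 3 4 8 9 6 2 1 5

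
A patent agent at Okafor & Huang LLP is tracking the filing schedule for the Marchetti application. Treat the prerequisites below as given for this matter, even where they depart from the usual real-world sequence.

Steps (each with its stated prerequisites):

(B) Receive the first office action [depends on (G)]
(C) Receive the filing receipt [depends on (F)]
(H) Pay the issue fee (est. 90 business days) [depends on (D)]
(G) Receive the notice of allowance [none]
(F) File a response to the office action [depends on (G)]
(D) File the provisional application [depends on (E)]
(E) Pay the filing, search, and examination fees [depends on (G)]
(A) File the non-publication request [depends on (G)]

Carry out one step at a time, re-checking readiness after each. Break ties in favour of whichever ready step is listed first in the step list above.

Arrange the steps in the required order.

(G) (B) (F) (C) (E) (D) (H) (A)

(G) is the only step with nothing outstanding, so it goes first.
Ready: (B), (F), (E) and (A). (B) is listed earlier → (B).
Now (F), (E) and (A) have their prerequisites met. (F) is listed earlier, so (F) next.
(C), (E) and (A) are all available; (C) is listed earlier → (C).
Now (E) and (A) have their prerequisites met. (E) is listed earlier, so (E) next.
(D) now also ready, so the ready set is {(D), (A)}; (D) is listed earlier → (D).
(H) and (A) are both available; (H) is listed earlier → (H).
Next only (A) has its prerequisites met → (A).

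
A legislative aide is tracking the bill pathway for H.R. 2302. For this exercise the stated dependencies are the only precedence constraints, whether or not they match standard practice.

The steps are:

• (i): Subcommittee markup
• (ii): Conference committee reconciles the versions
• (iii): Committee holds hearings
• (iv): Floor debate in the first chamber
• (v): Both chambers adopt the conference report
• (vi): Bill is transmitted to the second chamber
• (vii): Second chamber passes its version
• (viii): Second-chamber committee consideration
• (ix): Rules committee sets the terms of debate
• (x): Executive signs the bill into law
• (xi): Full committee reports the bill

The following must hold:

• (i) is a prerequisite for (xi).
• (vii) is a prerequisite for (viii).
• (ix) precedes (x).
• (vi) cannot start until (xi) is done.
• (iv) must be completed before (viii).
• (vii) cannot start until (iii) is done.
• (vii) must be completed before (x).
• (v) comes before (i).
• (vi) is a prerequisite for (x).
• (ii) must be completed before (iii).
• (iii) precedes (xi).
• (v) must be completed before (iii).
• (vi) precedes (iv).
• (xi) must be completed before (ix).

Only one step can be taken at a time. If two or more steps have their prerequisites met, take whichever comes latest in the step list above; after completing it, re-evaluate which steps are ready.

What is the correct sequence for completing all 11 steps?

(v) (ii) (iii) (vii) (i) (xi) (ix) (vi) (x) (iv) (viii)

(v) and (ii) have no prerequisites; (v) is listed later, so (v) is first.
(i) now also ready, so the ready set is {(ii), (i)}; (ii) is listed later → (ii).
(iii) now also ready, so the ready set is {(iii), (i)}; (iii) is listed later → (iii).
(vii) now also ready, so the ready set is {(vii), (i)}; (vii) is listed later → (vii).
That leaves (i) as the only ready step → (i).
(xi) is the only step now ready → (xi).
Ready: (ix) and (vi). (ix) is listed later → (ix).
(vi) needed (xi), now all done → (vi).
(x) and (iv) are both available; (x) is listed later → (x).
(iv) needed (vi), now all done → (iv).
(viii) needed (vii) and (iv), now all done → (viii).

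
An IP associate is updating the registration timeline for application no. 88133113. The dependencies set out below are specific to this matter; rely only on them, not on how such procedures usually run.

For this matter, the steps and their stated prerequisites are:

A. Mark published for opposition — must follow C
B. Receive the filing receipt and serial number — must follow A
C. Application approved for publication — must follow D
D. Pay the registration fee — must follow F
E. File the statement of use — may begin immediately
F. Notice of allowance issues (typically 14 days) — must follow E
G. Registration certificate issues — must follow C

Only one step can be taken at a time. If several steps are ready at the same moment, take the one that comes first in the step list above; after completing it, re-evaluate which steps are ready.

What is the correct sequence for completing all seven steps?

E F D C A B G

E is the only step with nothing outstanding, so it goes first.
That leaves F as the only ready step → F.
That leaves D as the only ready step → D.
C needed D, now all done → C.
Ready: A and G. A is listed earlier → A.
Now B and G have their prerequisites met. B is listed earlier, so B next.
That leaves G as the only ready step → G.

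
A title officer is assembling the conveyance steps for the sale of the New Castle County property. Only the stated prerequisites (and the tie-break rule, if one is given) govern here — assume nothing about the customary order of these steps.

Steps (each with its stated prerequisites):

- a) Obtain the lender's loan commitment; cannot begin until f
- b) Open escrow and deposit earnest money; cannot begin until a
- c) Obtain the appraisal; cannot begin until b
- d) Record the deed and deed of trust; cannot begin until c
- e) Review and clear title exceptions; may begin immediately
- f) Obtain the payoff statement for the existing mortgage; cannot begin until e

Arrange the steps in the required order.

e → f → a → b → c → d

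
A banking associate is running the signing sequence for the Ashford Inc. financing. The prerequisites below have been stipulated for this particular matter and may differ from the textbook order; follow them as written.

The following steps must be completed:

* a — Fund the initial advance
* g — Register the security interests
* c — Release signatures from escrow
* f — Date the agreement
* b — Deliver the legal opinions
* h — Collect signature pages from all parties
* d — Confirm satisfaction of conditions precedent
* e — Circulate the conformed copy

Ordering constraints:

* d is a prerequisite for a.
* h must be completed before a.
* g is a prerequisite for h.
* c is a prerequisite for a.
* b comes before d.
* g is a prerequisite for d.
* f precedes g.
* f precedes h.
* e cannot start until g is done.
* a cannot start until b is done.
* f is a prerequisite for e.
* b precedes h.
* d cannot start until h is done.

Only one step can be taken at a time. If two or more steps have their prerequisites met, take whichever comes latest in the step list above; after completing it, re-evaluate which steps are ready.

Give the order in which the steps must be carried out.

Nothing is required for b, f and c. b is listed later → b first.
Now f and c have their prerequisites met. f is listed later, so f next.
g now also ready, so the ready set is {c, g}; c is listed later → c.
Next only g has its prerequisites met → g.
Ready: e and h. e is listed later → e.
h needed b, f and g, now all done → h.
That leaves d as the only ready step → d.
That leaves a as the only ready step → a.

b → f → c → g → e → h → d → a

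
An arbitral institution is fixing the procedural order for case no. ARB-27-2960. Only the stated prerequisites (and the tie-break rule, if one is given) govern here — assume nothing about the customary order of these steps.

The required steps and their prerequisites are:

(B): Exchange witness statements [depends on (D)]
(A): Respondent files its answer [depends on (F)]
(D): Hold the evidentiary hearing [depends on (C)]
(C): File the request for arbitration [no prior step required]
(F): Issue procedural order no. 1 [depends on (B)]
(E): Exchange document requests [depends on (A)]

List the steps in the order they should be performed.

(C), (D), (B), (F), (A), (E)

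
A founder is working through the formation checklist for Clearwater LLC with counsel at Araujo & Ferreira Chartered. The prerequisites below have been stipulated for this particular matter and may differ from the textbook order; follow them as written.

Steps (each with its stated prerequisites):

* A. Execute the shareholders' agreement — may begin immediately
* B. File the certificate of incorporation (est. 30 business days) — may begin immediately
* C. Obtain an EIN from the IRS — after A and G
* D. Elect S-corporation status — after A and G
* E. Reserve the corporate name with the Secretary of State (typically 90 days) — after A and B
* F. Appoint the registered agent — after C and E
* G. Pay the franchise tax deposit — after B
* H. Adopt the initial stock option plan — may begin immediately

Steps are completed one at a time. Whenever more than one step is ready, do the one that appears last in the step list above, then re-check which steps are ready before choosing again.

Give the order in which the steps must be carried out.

H, B, G, A, E, D, C, F

Nothing is required for H, B and A. H is listed later → H first.
Now B and A have their prerequisites met. B is listed later, so B next.
Now G and A have their prerequisites met. G is listed later, so G next.
That leaves A as the only ready step → A.
Ready: E, D and C. E is listed later → E.
Now D and C have their prerequisites met. D is listed later, so D next.
That leaves C as the only ready step → C.
F needed E and C, now all done → F.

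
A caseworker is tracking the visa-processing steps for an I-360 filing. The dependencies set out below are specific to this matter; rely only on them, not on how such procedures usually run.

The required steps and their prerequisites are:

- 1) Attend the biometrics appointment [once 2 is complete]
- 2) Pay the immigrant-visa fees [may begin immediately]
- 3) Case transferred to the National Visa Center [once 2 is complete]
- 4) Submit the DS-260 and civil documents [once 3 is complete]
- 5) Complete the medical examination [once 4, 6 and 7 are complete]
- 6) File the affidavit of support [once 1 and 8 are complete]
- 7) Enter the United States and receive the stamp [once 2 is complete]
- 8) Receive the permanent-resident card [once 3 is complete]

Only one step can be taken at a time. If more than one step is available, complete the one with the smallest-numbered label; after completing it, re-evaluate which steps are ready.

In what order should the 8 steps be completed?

2 is the only step with nothing outstanding, so it goes first.
Now 1, 3 and 7 have their prerequisites met. 1 has the earlier label, so 1 next.
Ready: 3 and 7. 3 has the earlier label → 3.
Now 4, 7 and 8 have their prerequisites met. 4 has the earlier label, so 4 next.
7 and 8 are both available; 7 has the earlier label → 7.
That leaves 8 as the only ready step → 8.
6 is the only step now ready → 6.
5 needed 4, 6 and 7, now all done → 5.

2 1 3 4 7 8 6 5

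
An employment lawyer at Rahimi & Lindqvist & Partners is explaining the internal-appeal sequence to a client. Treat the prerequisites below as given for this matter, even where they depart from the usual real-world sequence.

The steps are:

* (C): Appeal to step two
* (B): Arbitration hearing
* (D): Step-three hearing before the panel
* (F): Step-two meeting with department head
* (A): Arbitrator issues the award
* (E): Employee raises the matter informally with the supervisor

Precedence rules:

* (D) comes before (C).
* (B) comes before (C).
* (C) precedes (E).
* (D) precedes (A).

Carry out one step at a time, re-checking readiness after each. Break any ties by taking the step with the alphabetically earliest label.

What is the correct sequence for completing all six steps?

(B), (D), (A), (C), (E), (F)

(B), (D) and (F) have no prerequisites; (B) has the earlier label, so (B) is first.
Now (D) and (F) have their prerequisites met. (D) has the earlier label, so (D) next.
(A) and (C) now also ready, so the ready set is {(A), (C), (F)}; (A) has the earlier label → (A).
Ready: (C) and (F). (C) has the earlier label → (C).
(E) now also ready, so the ready set is {(E), (F)}; (E) has the earlier label → (E).
That leaves (F) as the only ready step → (F).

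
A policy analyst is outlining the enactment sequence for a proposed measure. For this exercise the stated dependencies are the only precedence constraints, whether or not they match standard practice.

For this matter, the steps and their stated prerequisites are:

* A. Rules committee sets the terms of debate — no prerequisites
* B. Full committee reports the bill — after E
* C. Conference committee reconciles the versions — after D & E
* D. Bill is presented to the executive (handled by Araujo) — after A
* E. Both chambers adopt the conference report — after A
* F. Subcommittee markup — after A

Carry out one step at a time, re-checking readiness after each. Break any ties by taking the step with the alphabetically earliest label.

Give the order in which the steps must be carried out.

A, D, E, B, C, F

A has no prerequisites → A first.
Ready: D, E and F. D has the earlier label → D.
E and F are both available; E has the earlier label → E.
B and C now also ready, so the ready set is {B, C, F}; B has the earlier label → B.
Now C and F have their prerequisites met. C has the earlier label, so C next.
Next only F has its prerequisites met → F.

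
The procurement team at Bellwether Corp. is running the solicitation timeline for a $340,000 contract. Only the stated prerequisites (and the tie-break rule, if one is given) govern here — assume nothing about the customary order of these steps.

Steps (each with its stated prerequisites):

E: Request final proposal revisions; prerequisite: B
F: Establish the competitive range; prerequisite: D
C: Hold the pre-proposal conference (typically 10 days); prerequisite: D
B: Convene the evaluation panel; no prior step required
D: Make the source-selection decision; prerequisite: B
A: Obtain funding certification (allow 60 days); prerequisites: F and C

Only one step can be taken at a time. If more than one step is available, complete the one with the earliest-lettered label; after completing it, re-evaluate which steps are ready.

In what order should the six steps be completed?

B, D, C, E, F, A

Only B has no prerequisites, so it is first.
D and E are both available; D has the earlier label → D.
C and F now also ready, so the ready set is {C, E, F}; C has the earlier label → C.
Now E and F have their prerequisites met. E has the earlier label, so E next.
F needed D, now all done → F.
A needed C and F, now all done → A.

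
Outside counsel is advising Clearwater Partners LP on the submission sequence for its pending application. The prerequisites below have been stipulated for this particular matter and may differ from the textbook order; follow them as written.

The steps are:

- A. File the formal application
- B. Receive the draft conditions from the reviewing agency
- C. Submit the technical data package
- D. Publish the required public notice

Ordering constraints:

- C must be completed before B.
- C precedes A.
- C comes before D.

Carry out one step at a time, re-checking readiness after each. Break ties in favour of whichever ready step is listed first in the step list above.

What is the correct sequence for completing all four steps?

C is the only step with nothing outstanding, so it goes first.
Now A, B and D have their prerequisites met. A is listed earlier, so A next.
Ready: B and D. B is listed earlier → B.
Next only D has its prerequisites met → D.

C A B D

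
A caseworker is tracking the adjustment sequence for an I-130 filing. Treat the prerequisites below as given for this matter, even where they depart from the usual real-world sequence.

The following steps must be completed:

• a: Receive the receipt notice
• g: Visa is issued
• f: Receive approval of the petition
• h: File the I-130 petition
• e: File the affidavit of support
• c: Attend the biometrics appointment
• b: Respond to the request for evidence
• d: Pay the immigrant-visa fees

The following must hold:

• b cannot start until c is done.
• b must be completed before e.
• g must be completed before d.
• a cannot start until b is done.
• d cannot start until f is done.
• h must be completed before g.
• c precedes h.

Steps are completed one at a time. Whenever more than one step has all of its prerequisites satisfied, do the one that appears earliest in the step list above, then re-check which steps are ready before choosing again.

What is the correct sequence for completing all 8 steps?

f, c, h, g, b, a, e, d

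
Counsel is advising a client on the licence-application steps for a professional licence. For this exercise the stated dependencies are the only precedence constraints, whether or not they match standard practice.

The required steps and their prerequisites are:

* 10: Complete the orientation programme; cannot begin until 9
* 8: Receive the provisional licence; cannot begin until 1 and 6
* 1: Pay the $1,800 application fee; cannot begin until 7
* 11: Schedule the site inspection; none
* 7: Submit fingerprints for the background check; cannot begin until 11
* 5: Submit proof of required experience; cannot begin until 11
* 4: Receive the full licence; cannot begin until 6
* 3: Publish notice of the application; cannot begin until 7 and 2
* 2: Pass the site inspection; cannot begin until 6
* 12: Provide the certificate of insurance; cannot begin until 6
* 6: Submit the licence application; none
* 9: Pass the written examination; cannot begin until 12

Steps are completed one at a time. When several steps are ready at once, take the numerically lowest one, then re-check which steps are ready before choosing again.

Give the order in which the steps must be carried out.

6, 2, 4, 11, 5, 7, 1, 3, 8, 12, 9, 10

6 and 11 have no prerequisites; 6 has the earlier label, so 6 is first.
Ready: 2, 4, 11 and 12. 2 has the earlier label → 2.
4, 11 and 12 are all available; 4 has the earlier label → 4.
Ready: 11 and 12. 11 has the earlier label → 11.
Ready: 5, 7 and 12. 5 has the earlier label → 5.
Ready: 7 and 12. 7 has the earlier label → 7.
Ready: 1, 3 and 12. 1 has the earlier label → 1.
Ready: 3, 8 and 12. 3 has the earlier label → 3.
Ready: 8 and 12. 8 has the earlier label → 8.
That leaves 12 as the only ready step → 12.
9 is the only step now ready → 9.
Next only 10 has its prerequisites met → 10.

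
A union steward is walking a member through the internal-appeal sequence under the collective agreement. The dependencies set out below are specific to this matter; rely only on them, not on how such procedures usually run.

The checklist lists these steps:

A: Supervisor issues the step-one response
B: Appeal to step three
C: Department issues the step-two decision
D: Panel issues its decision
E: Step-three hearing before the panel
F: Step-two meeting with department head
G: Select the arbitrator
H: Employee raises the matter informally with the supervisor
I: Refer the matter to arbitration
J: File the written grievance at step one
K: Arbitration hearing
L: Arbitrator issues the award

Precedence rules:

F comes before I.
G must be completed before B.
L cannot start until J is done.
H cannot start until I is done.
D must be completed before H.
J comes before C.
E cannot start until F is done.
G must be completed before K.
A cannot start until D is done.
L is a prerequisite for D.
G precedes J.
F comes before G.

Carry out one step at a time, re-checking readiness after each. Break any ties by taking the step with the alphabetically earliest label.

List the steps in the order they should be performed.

Only F has no prerequisites, so it is first.
E, G and I are all available; E has the earlier label → E.
Ready: G and I. G has the earlier label → G.
B, J and K now also ready, so the ready set is {B, I, J, K}; B has the earlier label → B.
Now I, J and K have their prerequisites met. I has the earlier label, so I next.
J and K are both available; J has the earlier label → J.
C, K and L are all available; C has the earlier label → C.
Now K and L have their prerequisites met. K has the earlier label, so K next.
L needed J, now all done → L.
D needed L, now all done → D.
Now A and H have their prerequisites met. A has the earlier label, so A next.
H needed D and I, now all done → H.

F, E, G, B, I, J, C, K, L, D, A, H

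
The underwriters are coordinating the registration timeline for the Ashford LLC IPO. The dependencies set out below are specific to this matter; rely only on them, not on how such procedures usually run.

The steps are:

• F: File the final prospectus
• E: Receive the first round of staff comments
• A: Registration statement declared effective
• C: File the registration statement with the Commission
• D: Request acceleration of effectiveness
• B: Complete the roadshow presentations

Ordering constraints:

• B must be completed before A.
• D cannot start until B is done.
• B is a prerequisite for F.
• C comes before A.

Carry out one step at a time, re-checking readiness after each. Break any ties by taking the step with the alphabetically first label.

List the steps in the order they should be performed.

B, C and E have no prerequisites; B has the earlier label, so B is first.
D and F now also ready, so the ready set is {C, D, E, F}; C has the earlier label → C.
A now also ready, so the ready set is {A, D, E, F}; A has the earlier label → A.
Now D, E and F have their prerequisites met. D has the earlier label, so D next.
Now E and F have their prerequisites met. E has the earlier label, so E next.
F needed B, now all done → F.

B C A D E F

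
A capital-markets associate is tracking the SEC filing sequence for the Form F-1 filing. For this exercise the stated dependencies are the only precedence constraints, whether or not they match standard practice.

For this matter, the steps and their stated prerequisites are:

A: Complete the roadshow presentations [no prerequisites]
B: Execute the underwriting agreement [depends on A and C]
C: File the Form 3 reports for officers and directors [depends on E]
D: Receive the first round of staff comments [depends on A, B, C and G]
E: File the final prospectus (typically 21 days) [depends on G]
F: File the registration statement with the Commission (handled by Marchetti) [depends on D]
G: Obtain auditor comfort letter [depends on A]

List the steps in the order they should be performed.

Only A has no prerequisites, so it is first.
G is the only step now ready → G.
E needed G, now all done → E.
C needed E, now all done → C.
B needed A and C, now all done → B.
That leaves D as the only ready step → D.
F needed D, now all done → F.

A G E C B D F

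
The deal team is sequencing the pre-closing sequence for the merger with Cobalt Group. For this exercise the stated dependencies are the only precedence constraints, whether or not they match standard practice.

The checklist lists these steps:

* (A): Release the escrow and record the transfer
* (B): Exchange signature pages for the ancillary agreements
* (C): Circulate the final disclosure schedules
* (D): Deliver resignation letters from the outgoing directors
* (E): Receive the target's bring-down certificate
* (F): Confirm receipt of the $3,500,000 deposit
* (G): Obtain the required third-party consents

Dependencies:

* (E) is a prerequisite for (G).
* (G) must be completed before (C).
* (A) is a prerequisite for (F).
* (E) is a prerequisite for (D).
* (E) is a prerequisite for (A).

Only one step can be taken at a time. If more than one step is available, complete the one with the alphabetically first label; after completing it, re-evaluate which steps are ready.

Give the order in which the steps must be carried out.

(B) and (E) have no prerequisites; (B) has the earlier label, so (B) is first.
(E) is the only step now ready → (E).
Now (A), (D) and (G) have their prerequisites met. (A) has the earlier label, so (A) next.
(D), (F) and (G) are all available; (D) has the earlier label → (D).
Now (F) and (G) have their prerequisites met. (F) has the earlier label, so (F) next.
(G) is the only step now ready → (G).
(C) needed (G), now all done → (C).

(B), (E), (A), (D), (F), (G), (C)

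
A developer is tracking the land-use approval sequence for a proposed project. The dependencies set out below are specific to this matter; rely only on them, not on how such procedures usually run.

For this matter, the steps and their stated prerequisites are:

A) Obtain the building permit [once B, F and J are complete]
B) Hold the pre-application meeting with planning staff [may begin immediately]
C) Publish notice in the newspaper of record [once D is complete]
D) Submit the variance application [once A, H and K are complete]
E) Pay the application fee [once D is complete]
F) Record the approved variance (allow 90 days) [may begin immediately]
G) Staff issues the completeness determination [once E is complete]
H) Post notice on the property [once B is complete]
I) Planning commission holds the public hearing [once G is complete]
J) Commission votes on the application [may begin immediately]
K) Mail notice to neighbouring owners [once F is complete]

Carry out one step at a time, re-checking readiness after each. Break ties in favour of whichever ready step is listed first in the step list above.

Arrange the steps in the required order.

Nothing is required for B, F and J. B is listed earlier → B first.
Now F, H and J have their prerequisites met. F is listed earlier, so F next.
K now also ready, so the ready set is {H, J, K}; H is listed earlier → H.
Ready: J and K. J is listed earlier → J.
A now also ready, so the ready set is {A, K}; A is listed earlier → A.
K is the only step now ready → K.
D is the only step now ready → D.
Ready: C and E. C is listed earlier → C.
E is the only step now ready → E.
G needed E, now all done → G.
Next only I has its prerequisites met → I.

B → F → H → J → A → K → D → C → E → G → I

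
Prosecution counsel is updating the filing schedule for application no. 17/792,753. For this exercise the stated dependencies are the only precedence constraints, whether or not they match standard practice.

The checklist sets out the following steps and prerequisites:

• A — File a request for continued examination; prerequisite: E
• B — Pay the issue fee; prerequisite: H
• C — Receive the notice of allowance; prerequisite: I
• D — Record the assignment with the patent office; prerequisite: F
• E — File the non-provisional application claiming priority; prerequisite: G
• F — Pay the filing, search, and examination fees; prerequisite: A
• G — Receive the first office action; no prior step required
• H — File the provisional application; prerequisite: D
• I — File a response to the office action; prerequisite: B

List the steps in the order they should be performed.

G, E, A, F, D, H, B, I, C

G is the only step with nothing outstanding, so it goes first.
That leaves E as the only ready step → E.
A needed E, now all done → A.
Next only F has its prerequisites met → F.
D needed F, now all done → D.
That leaves H as the only ready step → H.
That leaves B as the only ready step → B.
I needed B, now all done → I.
That leaves C as the only ready step → C.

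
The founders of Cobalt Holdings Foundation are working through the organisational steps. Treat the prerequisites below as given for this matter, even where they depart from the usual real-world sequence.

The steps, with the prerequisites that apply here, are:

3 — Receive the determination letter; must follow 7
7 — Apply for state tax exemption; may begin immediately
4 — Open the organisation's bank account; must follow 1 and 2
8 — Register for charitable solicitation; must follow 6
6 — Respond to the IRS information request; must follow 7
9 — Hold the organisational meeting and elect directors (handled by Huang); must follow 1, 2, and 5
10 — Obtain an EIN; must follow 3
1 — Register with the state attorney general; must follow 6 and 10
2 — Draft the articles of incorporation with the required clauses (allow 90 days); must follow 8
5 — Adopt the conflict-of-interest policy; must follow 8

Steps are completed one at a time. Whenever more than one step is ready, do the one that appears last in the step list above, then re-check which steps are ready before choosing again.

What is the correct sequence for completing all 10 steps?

Only 7 has no prerequisites, so it is first.
Now 6 and 3 have their prerequisites met. 6 is listed later, so 6 next.
Now 8 and 3 have their prerequisites met. 8 is listed later, so 8 next.
Ready: 5, 2 and 3. 5 is listed later → 5.
Ready: 2 and 3. 2 is listed later → 2.
Next only 3 has its prerequisites met → 3.
That leaves 10 as the only ready step → 10.
1 needed 10 and 6, now all done → 1.
Now 9 and 4 have their prerequisites met. 9 is listed later, so 9 next.
4 is the only step now ready → 4.

7 6 8 5 2 3 10 1 9 4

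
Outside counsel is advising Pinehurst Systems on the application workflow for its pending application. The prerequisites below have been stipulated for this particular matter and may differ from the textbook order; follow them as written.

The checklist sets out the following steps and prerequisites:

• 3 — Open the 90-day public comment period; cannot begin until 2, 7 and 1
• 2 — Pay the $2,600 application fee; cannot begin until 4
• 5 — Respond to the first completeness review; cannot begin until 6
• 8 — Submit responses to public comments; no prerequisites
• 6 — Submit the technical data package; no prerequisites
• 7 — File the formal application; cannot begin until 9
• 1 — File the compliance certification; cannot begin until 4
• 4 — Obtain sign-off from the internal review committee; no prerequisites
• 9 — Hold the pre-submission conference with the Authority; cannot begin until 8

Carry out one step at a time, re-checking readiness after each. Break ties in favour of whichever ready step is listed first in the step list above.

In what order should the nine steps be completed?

8, 6 and 4 have no prerequisites; 8 is listed earlier, so 8 is first.
9 now also ready, so the ready set is {6, 4, 9}; 6 is listed earlier → 6.
5 now also ready, so the ready set is {5, 4, 9}; 5 is listed earlier → 5.
Now 4 and 9 have their prerequisites met. 4 is listed earlier, so 4 next.
2 and 1 now also ready, so the ready set is {2, 1, 9}; 2 is listed earlier → 2.
1 and 9 are both available; 1 is listed earlier → 1.
That leaves 9 as the only ready step → 9.
Next only 7 has its prerequisites met → 7.
Next only 3 has its prerequisites met → 3.

8, 6, 5, 4, 2, 1, 9, 7, 3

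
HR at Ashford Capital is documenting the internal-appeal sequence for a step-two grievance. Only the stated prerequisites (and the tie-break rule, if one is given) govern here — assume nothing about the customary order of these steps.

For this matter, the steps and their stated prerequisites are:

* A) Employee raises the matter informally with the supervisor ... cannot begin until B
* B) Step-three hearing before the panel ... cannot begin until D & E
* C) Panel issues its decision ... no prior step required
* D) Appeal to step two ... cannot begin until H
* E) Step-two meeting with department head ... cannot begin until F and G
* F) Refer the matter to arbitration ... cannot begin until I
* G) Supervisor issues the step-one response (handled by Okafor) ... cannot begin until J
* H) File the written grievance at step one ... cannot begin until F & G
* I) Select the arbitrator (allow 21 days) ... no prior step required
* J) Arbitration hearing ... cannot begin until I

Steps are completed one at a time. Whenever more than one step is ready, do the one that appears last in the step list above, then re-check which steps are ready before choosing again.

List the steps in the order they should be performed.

I → J → G → F → H → E → D → C → B → A

I and C have no prerequisites; I is listed later, so I is first.
J and F now also ready, so the ready set is {J, F, C}; J is listed later → J.
G now also ready, so the ready set is {G, F, C}; G is listed later → G.
F and C are both available; F is listed later → F.
H, E and C are all available; H is listed later → H.
E, D and C are all available; E is listed later → E.
D and C are both available; D is listed later → D.
B now also ready, so the ready set is {C, B}; C is listed later → C.
That leaves B as the only ready step → B.
A needed B, now all done → A.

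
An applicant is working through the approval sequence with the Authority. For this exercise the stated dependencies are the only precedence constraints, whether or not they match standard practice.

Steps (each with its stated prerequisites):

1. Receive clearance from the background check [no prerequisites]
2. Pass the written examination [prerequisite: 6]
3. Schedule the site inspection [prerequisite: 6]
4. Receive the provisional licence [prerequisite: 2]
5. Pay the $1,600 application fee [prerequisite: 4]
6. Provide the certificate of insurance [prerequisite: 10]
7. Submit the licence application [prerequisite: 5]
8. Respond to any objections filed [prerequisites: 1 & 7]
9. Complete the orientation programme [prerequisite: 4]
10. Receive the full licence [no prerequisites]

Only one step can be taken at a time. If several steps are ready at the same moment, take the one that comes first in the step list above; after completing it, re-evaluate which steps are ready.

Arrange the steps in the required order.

1, 10, 6, 2, 3, 4, 5, 7, 8, 9

Nothing is required for 1 and 10. 1 is listed earlier → 1 first.
10 is the only step now ready → 10.
6 is the only step now ready → 6.
2 and 3 are both available; 2 is listed earlier → 2.
4 now also ready, so the ready set is {3, 4}; 3 is listed earlier → 3.
Next only 4 has its prerequisites met → 4.
5 and 9 are both available; 5 is listed earlier → 5.
7 now also ready, so the ready set is {7, 9}; 7 is listed earlier → 7.
Now 8 and 9 have their prerequisites met. 8 is listed earlier, so 8 next.
9 needed 4, now all done → 9.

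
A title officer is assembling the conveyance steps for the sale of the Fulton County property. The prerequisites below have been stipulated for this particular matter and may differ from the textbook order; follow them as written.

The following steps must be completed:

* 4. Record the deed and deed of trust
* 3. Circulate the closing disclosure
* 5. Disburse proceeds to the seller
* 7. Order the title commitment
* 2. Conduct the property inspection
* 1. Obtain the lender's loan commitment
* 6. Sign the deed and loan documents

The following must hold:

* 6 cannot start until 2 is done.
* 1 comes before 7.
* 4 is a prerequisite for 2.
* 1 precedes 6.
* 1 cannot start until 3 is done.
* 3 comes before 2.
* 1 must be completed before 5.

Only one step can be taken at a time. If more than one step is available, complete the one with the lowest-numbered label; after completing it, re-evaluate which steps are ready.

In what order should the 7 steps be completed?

3 → 1 → 4 → 2 → 5 → 6 → 7

Nothing is required for 3 and 4. 3 has the earlier label → 3 first.
1 now also ready, so the ready set is {1, 4}; 1 has the earlier label → 1.
4, 5 and 7 are all available; 4 has the earlier label → 4.
2 now also ready, so the ready set is {2, 5, 7}; 2 has the earlier label → 2.
5, 6 and 7 are all available; 5 has the earlier label → 5.
6 and 7 are both available; 6 has the earlier label → 6.
7 needed 1, now all done → 7.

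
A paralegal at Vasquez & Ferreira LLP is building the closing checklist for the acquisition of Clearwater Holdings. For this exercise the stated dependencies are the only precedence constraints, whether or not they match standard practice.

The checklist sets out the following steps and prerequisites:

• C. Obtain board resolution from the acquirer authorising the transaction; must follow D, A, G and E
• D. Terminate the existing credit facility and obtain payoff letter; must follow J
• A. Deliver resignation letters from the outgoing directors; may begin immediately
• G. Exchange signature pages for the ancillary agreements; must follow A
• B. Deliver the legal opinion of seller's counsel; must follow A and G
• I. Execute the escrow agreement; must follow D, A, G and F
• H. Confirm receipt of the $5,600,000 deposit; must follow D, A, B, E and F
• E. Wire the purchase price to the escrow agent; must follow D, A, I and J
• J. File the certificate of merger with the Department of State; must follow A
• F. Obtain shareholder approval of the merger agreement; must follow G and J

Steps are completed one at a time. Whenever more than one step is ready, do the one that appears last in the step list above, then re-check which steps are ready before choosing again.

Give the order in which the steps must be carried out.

Only A has no prerequisites, so it is first.
J and G are both available; J is listed later → J.
G and D are both available; G is listed later → G.
Now F, B and D have their prerequisites met. F is listed later, so F next.
B and D are both available; B is listed later → B.
D is the only step now ready → D.
Next only I has its prerequisites met → I.
That leaves E as the only ready step → E.
Now H and C have their prerequisites met. H is listed later, so H next.
That leaves C as the only ready step → C.

A J G F B D I E H C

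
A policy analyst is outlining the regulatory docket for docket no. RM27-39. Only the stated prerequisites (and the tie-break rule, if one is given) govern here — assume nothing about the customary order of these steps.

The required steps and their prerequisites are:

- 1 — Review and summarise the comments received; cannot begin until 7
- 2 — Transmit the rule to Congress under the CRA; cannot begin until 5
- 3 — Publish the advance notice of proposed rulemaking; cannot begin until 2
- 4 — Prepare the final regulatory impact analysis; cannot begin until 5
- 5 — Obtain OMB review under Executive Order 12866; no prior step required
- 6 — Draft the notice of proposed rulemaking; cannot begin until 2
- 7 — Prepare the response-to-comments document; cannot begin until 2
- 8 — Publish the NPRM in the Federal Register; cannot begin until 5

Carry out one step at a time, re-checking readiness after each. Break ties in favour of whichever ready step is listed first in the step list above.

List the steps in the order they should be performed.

5 is the only step with nothing outstanding, so it goes first.
Ready: 2, 4 and 8. 2 is listed earlier → 2.
3, 6 and 7 now also ready, so the ready set is {3, 4, 6, 7, 8}; 3 is listed earlier → 3.
Ready: 4, 6, 7 and 8. 4 is listed earlier → 4.
6, 7 and 8 are all available; 6 is listed earlier → 6.
7 and 8 are both available; 7 is listed earlier → 7.
1 now also ready, so the ready set is {1, 8}; 1 is listed earlier → 1.
8 needed 5, now all done → 8.

5 2 3 4 6 7 1 8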